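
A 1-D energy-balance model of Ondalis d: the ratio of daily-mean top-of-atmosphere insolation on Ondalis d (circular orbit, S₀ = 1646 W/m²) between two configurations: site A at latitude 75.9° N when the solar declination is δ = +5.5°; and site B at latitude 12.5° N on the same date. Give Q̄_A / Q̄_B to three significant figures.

Q̄_A / Q̄_B ≈ 0.405

— Configuration A (φ=+75.9°):
cos H₀ = −tan(+75.9°) tan(+5.500°) = -0.3833, H₀ = 1.9642 rad.
Bracket: H₀ sin φ sin δ + cos φ cos δ sin H₀ = 1.9642×0.96987×0.09585 + 0.24362×0.99540×0.92361 = 0.182596 + 0.223975 = 0.406571.
Q̄ = (S₀/π) × [bracket] = (1646/π) × 0.406571 = 213.02 W/m².
— Configuration B (φ=+12.5°):
cos H₀ = −tan(+12.5°) tan(+5.500°) = -0.0213, H₀ = 1.5921 rad.
Bracket: H₀ sin φ sin δ + cos φ cos δ sin H₀ = 1.5921×0.21644×0.09585 + 0.97630×0.99540×0.99977 = 0.033029 + 0.971586 = 1.004615.
Q̄ = (S₀/π) × [bracket] = (1646/π) × 1.004615 = 526.36 W/m².
Ratio Q̄_A / Q̄_B = 213.02 / 526.36 = 0.4047.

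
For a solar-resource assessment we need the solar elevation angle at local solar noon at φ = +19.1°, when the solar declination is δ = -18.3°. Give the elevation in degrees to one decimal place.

52.6°

At local noon the hour angle is zero, so the zenith angle equals |φ − δ| = |+19.1° − (-18.300°)| = 37.400°.
Elevation = 90° − 37.400° = 52.6°.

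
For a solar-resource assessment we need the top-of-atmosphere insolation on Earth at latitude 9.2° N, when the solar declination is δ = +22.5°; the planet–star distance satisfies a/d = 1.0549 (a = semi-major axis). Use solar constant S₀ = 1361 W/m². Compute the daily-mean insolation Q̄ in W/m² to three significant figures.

Q̄ ≈ 487 W/m²

cos H₀ = −tan(+9.2°) tan(+22.500°) = -0.0671, H₀ = 1.6379 rad.
Bracket: H₀ sin φ sin δ + cos φ cos δ sin H₀ = 1.6379×0.15988×0.38268 + 0.98714×0.92388×0.99775 = 0.100211 + 0.909947 = 1.010158.
Inverse-square distance factor (a/d)² = 1.0549² = 1.112814.
Q̄ = (S₀/π) × 1.112814 × [bracket] = (1361/π) × 1.112814 × 1.010158 = 487.0 W/m².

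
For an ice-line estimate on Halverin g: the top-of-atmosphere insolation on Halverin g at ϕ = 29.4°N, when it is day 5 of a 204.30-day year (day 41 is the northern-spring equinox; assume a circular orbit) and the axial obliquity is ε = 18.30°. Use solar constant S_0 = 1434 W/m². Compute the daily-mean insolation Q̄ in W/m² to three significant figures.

Q̄ ≈ 288 W/m²

Solar longitude: L_s = 360° × (5 − 41)/204.30 = -63.436°, i.e. -63.436° + 360° = 296.564°.
sin δ = sin 18.30° × sin 296.564° = -0.28085, so δ = -16.311°.
cos h₀ = −tan(+29.4°) tan(-16.311°) = 0.1649, h₀ = 1.4052 rad.
Bracket: h₀ sin ϕ sin δ + cos ϕ cos δ sin h₀ = 1.4052×0.49090×-0.28085 + 0.87121×0.95975×0.98631 = -0.193734 + 0.824697 = 0.630963.
Q̄ = (S_0/π) × [bracket] = (1434/π) × 0.630963 = 288.0 W/m².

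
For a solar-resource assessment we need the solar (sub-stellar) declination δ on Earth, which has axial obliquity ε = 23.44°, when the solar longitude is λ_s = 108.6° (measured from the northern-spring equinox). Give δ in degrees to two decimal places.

sin δ = sin ε · sin λ_s = sin 23.44° × sin 108.6° = 0.377011.
δ = arcsin(0.377011) = +22.15°.

δ = +22.15°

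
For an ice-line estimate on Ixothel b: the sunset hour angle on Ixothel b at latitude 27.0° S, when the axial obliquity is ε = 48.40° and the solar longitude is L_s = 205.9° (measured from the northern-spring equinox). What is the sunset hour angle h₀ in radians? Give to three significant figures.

h₀ = 1.75 rad

Solar declination: sin δ = sin ε · sin L_s = sin 48.40° × sin 205.9° = -0.32664, so δ = -19.065°.
cos h₀ = −tan ϕ · tan δ = −tan(-27.0°) × tan(-19.065°) = -0.1761, so h₀ = 1.7478 rad = 100.14°.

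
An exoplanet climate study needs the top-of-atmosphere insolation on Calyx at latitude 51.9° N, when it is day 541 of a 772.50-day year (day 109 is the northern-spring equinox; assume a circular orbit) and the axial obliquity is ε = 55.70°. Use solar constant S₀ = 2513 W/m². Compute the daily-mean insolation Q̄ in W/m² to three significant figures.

Q̄ ≈ 212 W/m²

Solar longitude: λ_s = 360° × (541 − 109)/772.50 = 201.320°.
sin δ = sin 55.70° × sin 201.320° = -0.30036, so δ = -17.479°.
cos H₀ = −tan(+51.9°) tan(-17.479°) = 0.4016, H₀ = 1.1575 rad.
Bracket: H₀ sin φ sin δ + cos φ cos δ sin H₀ = 1.1575×0.78694×-0.30036 + 0.61704×0.95383×0.91582 = -0.273593 + 0.539007 = 0.265414.
Q̄ = (S₀/π) × [bracket] = (2513/π) × 0.265414 = 212.3 W/m².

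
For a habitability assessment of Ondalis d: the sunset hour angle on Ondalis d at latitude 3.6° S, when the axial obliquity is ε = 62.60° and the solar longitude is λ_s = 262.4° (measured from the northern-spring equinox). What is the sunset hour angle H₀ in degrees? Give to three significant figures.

Solar declination: sin δ = sin ε · sin λ_s = sin 62.60° × sin 262.4° = -0.88002, so δ = -61.644°.
cos H₀ = −tan φ · tan δ = −tan(-3.6°) × tan(-61.644°) = -0.1166, so H₀ = 1.6876 rad = 96.69°.

H₀ = 96.7°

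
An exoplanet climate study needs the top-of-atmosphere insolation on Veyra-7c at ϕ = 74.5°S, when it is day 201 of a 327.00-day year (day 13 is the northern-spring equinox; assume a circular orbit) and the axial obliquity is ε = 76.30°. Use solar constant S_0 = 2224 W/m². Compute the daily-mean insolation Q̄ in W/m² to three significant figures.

Q̄ ≈ 944 W/m²

Solar longitude: L_s = 360° × (201 − 13)/327.00 = 206.972°.
sin δ = sin 76.30° × sin 206.972° = -0.44066, so δ = -26.146°.
cos h₀ = −tan(-74.5°) tan(-26.146°) = -1.7701 ≤ −1 ⇒ polar day, h₀ = π.
Bracket: h₀ sin ϕ sin δ + cos ϕ cos δ sin h₀ = 3.1416×-0.96363×-0.44066 + 0.26724×0.89767×0.00000 = 1.334028 + 0.000000 = 1.334028.
Q̄ = (S_0/π) × [bracket] = (2224/π) × 1.334028 = 944.4 W/m².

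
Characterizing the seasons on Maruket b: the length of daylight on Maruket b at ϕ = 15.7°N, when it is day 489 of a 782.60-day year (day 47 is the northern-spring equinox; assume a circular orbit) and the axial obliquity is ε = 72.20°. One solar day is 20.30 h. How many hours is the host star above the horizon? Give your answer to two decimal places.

9.41 h

Solar longitude: L_s = 360° × (489 − 47)/782.60 = 203.322°.
sin δ = sin 72.20° × sin 203.322° = -0.37695, so δ = -22.145°.
cos h₀ = −tan ϕ · tan δ = −tan(+15.7°) × tan(-22.145°) = 0.1144, so h₀ = 1.4562 rad = 83.43°.
Daylight = 2h₀/(2π) × 20.30 h = (1.4562/π) × 20.30 = 9.41 h.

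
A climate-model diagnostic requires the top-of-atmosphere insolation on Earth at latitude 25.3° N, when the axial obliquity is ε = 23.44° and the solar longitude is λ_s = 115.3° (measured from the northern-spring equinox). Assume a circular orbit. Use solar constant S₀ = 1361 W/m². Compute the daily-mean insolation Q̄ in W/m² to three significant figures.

Solar declination: sin δ = sin ε · sin λ_s = sin 23.44° × sin 115.3° = 0.35963, so δ = +21.078°.
cos H₀ = −tan(+25.3°) tan(+21.078°) = -0.1822, H₀ = 1.7540 rad.
Bracket: H₀ sin φ sin δ + cos φ cos δ sin H₀ = 1.7540×0.42736×0.35963 + 0.90408×0.93309×0.98326 = 0.269575 + 0.829466 = 1.099041.
Q̄ = (S₀/π) × [bracket] = (1361/π) × 1.099041 = 476.1 W/m².

Q̄ ≈ 476 W/m²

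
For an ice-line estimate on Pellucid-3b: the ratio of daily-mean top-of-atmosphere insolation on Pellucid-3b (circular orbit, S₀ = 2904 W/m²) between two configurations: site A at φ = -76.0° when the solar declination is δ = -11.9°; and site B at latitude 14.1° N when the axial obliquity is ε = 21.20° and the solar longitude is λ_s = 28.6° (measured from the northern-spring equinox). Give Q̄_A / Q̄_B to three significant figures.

— Configuration A (φ=-76.0°):
cos H₀ = −tan(-76.0°) tan(-11.900°) = -0.8452, H₀ = 2.5777 rad.
Bracket: H₀ sin φ sin δ + cos φ cos δ sin H₀ = 2.5777×-0.97030×-0.20620 + 0.24192×0.97851×0.53444 = 0.515736 + 0.126513 = 0.642249.
Q̄ = (S₀/π) × [bracket] = (2904/π) × 0.642249 = 593.68 W/m².
— Configuration B (φ=+14.1°):
Solar declination: sin δ = sin ε · sin λ_s = sin 21.20° × sin 28.6° = 0.17311, so δ = +9.969°.
cos H₀ = −tan(+14.1°) tan(+9.969°) = -0.0441, H₀ = 1.6150 rad.
Bracket: H₀ sin φ sin δ + cos φ cos δ sin H₀ = 1.6150×0.24362×0.17311 + 0.96987×0.98490×0.99903 = 0.068109 + 0.954298 = 1.022407.
Q̄ = (S₀/π) × [bracket] = (2904/π) × 1.022407 = 945.08 W/m².
Ratio Q̄_A / Q̄_B = 593.68 / 945.08 = 0.6282.

Q̄_A / Q̄_B ≈ 0.628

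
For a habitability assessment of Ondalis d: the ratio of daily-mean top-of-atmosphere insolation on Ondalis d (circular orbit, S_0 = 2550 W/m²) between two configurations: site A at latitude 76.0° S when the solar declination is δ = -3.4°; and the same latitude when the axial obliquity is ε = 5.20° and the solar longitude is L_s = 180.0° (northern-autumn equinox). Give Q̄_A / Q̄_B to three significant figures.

— Configuration A (ϕ=-76.0°):
cos h₀ = −tan(-76.0°) tan(-3.400°) = -0.2383, h₀ = 1.8114 rad.
Bracket: h₀ sin ϕ sin δ + cos ϕ cos δ sin h₀ = 1.8114×-0.97030×-0.05931 + 0.24192×0.99824×0.97120 = 0.104243 + 0.234539 = 0.338782.
Q̄ = (S_0/π) × [bracket] = (2550/π) × 0.338782 = 274.99 W/m².
— Configuration B (ϕ=-76.0°):
Solar declination: sin δ = sin ε · sin L_s = sin 5.20° × sin 180.0° = 0.00000, so δ = +0.000°.
cos h₀ = −tan(-76.0°) tan(+0.000°) = 0.0000, h₀ = 1.5708 rad.
Bracket: h₀ sin ϕ sin δ + cos ϕ cos δ sin h₀ = 1.5708×-0.97030×0.00000 + 0.24192×1.00000×1.00000 = -0.000000 + 0.241920 = 0.241920.
Q̄ = (S_0/π) × [bracket] = (2550/π) × 0.241920 = 196.36 W/m².
Ratio Q̄_A / Q̄_B = 274.99 / 196.36 = 1.400.

Q̄_A / Q̄_B ≈ 1.40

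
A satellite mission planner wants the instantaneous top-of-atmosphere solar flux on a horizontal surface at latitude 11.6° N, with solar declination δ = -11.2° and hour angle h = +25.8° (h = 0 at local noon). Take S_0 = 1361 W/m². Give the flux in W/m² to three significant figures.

cos θ_z = sin ϕ sin δ + cos ϕ cos δ cos h = -0.039056 + 0.865134 = 0.826078.
Flux = S_0 · cos θ_z = 1361 × 0.826078 = 1124 W/m².

1.12e+03 W/m²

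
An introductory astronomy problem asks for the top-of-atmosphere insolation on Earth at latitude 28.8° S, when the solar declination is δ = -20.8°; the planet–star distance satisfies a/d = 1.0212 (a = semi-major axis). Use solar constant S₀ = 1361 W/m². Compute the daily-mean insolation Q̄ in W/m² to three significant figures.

cos H₀ = −tan(-28.8°) tan(-20.800°) = -0.2088, H₀ = 1.7812 rad.
Bracket: H₀ sin φ sin δ + cos φ cos δ sin H₀ = 1.7812×-0.48175×-0.35511 + 0.87631×0.93483×0.97795 = 0.304717 + 0.801137 = 1.105854.
Inverse-square distance factor (a/d)² = 1.0212² = 1.042849.
Q̄ = (S₀/π) × 1.042849 × [bracket] = (1361/π) × 1.042849 × 1.105854 = 499.6 W/m².

Q̄ ≈ 500 W/m²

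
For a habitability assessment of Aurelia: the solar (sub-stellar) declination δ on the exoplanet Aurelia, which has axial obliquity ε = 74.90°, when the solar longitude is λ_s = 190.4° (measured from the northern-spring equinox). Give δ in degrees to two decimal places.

sin δ = sin ε · sin λ_s = sin 74.90° × sin 190.4° = -0.174286.
δ = arcsin(-0.174286) = -10.04°.

δ = -10.04°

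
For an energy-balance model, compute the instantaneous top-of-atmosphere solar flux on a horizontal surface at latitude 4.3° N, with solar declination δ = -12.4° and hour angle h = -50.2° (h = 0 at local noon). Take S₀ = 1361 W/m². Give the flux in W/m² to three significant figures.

827 W/m²

cos θ_z = sin φ sin δ + cos φ cos δ cos h = -0.016101 + 0.623418 = 0.607317.
Flux = S₀ · cos θ_z = 1361 × 0.607317 = 826.6 W/m².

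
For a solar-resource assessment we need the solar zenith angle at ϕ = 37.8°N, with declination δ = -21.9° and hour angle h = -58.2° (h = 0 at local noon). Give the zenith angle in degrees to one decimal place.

θ_z = 80.9°

cos θ_z = sin ϕ sin δ + cos ϕ cos δ cos h = -0.228607 + 0.386329 = 0.157722.
θ_z = arccos(0.157722) = 80.9°.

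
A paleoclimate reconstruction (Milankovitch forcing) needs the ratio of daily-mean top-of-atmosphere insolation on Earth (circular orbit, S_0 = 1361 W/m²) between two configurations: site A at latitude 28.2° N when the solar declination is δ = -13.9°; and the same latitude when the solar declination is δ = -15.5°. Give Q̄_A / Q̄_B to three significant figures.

— Configuration A (ϕ=+28.2°):
cos h₀ = −tan(+28.2°) tan(-13.900°) = 0.1327, h₀ = 1.4377 rad.
Bracket: h₀ sin ϕ sin δ + cos ϕ cos δ sin h₀ = 1.4377×0.47255×-0.24023 + 0.88130×0.97072×0.99116 = -0.163209 + 0.847933 = 0.684724.
Q̄ = (S_0/π) × [bracket] = (1361/π) × 0.684724 = 296.64 W/m².
— Configuration B (ϕ=+28.2°):
cos h₀ = −tan(+28.2°) tan(-15.500°) = 0.1487, h₀ = 1.4215 rad.
Bracket: h₀ sin ϕ sin δ + cos ϕ cos δ sin h₀ = 1.4215×0.47255×-0.26724 + 0.88130×0.96363×0.98888 = -0.179513 + 0.839803 = 0.660290.
Q̄ = (S_0/π) × [bracket] = (1361/π) × 0.660290 = 286.05 W/m².
Ratio Q̄_A / Q̄_B = 296.64 / 286.05 = 1.037.

Q̄_A / Q̄_B ≈ 1.04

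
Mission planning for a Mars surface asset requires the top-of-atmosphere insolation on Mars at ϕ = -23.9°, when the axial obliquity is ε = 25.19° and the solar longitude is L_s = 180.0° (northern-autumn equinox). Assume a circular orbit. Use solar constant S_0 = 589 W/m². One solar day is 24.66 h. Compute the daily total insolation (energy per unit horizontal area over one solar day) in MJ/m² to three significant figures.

Solar declination: sin δ = sin ε · sin L_s = sin 25.19° × sin 180.0° = 0.00000, so δ = +0.000°.
cos h₀ = −tan(-23.9°) tan(+0.000°) = 0.0000, h₀ = 1.5708 rad.
Bracket: h₀ sin ϕ sin δ + cos ϕ cos δ sin h₀ = 1.5708×-0.40514×0.00000 + 0.91425×1.00000×1.00000 = -0.000000 + 0.914250 = 0.914250.
Q̄ = (S_0/π) × [bracket] = (589/π) × 0.914250 = 171.41 W/m².
Daily total = Q̄ × 24.66 h × 3600 s/h = 171.41 × 24.66 × 3600 / 10⁶ = 15.22 MJ/m².

15.2 MJ/m²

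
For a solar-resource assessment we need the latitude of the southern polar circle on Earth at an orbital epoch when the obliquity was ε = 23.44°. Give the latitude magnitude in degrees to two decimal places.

The polar circle is the lowest latitude that experiences at least one full rotation of continuous darkness at the northern-summer solstice; it lies at |φ| = 90° − ε = 90° − 23.44° = 66.56°.

66.56°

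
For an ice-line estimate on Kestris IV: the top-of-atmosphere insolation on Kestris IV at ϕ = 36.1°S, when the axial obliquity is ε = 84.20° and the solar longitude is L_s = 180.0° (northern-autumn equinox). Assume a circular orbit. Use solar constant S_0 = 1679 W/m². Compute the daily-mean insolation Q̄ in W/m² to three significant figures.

Q̄ ≈ 432 W/m²

Solar declination: sin δ = sin ε · sin L_s = sin 84.20° × sin 180.0° = 0.00000, so δ = +0.000°.
cos h₀ = −tan(-36.1°) tan(+0.000°) = 0.0000, h₀ = 1.5708 rad.
Bracket: h₀ sin ϕ sin δ + cos ϕ cos δ sin h₀ = 1.5708×-0.58920×0.00000 + 0.80799×1.00000×1.00000 = -0.000000 + 0.807990 = 0.807990.
Q̄ = (S_0/π) × [bracket] = (1679/π) × 0.807990 = 431.8 W/m².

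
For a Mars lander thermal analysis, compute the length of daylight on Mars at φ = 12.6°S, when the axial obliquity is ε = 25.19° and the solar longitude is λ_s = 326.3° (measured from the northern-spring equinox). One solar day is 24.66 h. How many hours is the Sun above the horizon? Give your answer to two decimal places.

12.76 h

Solar declination: sin δ = sin ε · sin λ_s = sin 25.19° × sin 326.3° = -0.23615, so δ = -13.660°.
cos H₀ = −tan φ · tan δ = −tan(-12.6°) × tan(-13.660°) = -0.0543, so H₀ = 1.6251 rad = 93.11°.
Daylight = 2H₀/(2π) × 24.66 h = (1.6251/π) × 24.66 = 12.76 h.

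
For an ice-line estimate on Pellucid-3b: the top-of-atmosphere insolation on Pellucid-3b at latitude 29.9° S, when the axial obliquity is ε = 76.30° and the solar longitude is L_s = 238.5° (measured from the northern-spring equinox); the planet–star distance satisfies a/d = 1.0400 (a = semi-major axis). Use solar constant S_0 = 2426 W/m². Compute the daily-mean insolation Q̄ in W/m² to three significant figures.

Solar declination: sin δ = sin ε · sin L_s = sin 76.30° × sin 238.5° = -0.82838, so δ = -55.933°.
cos h₀ = −tan(-29.9°) tan(-55.933°) = -0.8504, h₀ = 2.5875 rad.
Bracket: h₀ sin ϕ sin δ + cos ϕ cos δ sin h₀ = 2.5875×-0.49849×-0.82838 + 0.86690×0.56016×0.52620 = 1.068480 + 0.255524 = 1.324004.
Inverse-square distance factor (a/d)² = 1.0400² = 1.081600.
Q̄ = (S_0/π) × 1.081600 × [bracket] = (2426/π) × 1.081600 × 1.324004 = 1106 W/m².

Q̄ ≈ 1.11e+03 W/m²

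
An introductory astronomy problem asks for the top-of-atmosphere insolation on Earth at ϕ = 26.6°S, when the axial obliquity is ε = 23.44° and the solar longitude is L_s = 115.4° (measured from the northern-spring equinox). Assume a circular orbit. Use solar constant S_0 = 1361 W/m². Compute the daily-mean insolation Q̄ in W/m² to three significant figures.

Solar declination: sin δ = sin ε · sin L_s = sin 23.44° × sin 115.4° = 0.35934, so δ = +21.059°.
cos h₀ = −tan(-26.6°) tan(+21.059°) = 0.1928, h₀ = 1.3768 rad.
Bracket: h₀ sin ϕ sin δ + cos ϕ cos δ sin h₀ = 1.3768×-0.44776×0.35934 + 0.89415×0.93321×0.98123 = -0.221524 + 0.818767 = 0.597243.
Q̄ = (S_0/π) × [bracket] = (1361/π) × 0.597243 = 258.7 W/m².

Q̄ ≈ 259 W/m²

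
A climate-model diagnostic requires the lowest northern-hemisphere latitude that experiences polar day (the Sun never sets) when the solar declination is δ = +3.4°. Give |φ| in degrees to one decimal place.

|φ| = 86.6°

Polar day requires cos H₀ = −tan φ tan δ ≤ −1, i.e. tan φ tan δ ≥ 1.
The boundary is |tan φ| · |tan δ| = 1, so |φ| = 90° − |δ| = 90° − 3.4° = 86.6° in the northern hemisphere.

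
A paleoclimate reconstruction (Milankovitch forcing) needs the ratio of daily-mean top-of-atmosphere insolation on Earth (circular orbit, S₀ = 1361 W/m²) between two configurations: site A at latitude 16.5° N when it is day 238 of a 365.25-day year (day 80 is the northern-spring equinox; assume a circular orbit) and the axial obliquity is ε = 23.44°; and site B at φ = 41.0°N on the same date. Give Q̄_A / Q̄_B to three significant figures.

— Configuration A (φ=+16.5°):
Solar longitude: λ_s = 360° × (238 − 80)/365.25 = 155.729°.
sin δ = sin 23.44° × sin 155.729° = 0.16351, so δ = +9.411°.
cos H₀ = −tan(+16.5°) tan(+9.411°) = -0.0491, H₀ = 1.6199 rad.
Bracket: H₀ sin φ sin δ + cos φ cos δ sin H₀ = 1.6199×0.28402×0.16351 + 0.95882×0.98654×0.99879 = 0.075228 + 0.944770 = 1.019998.
Q̄ = (S₀/π) × [bracket] = (1361/π) × 1.019998 = 441.88 W/m².
— Configuration B (φ=+41.0°):
cos H₀ = −tan(+41.0°) tan(+9.411°) = -0.1441, H₀ = 1.7154 rad.
Bracket: H₀ sin φ sin δ + cos φ cos δ sin H₀ = 1.7154×0.65606×0.16351 + 0.75471×0.98654×0.98957 = 0.184015 + 0.736786 = 0.920801.
Q̄ = (S₀/π) × [bracket] = (1361/π) × 0.920801 = 398.91 W/m².
Ratio Q̄_A / Q̄_B = 441.88 / 398.91 = 1.108.

Q̄_A / Q̄_B ≈ 1.11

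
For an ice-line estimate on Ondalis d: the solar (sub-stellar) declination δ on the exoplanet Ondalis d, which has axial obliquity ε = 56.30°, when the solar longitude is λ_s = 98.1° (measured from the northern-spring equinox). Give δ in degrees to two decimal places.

sin δ = sin ε · sin λ_s = sin 56.30° × sin 98.1° = 0.823654.
δ = arcsin(0.823654) = +55.45°.

δ = +55.45°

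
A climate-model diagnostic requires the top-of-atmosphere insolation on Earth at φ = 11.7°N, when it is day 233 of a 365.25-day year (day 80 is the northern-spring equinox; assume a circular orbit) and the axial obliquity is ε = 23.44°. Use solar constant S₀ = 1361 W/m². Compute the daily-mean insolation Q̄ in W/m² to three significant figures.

Q̄ ≈ 443 W/m²

Solar longitude: λ_s = 360° × (233 − 80)/365.25 = 150.801°.
sin δ = sin 23.44° × sin 150.801° = 0.19406, so δ = +11.190°.
cos H₀ = −tan(+11.7°) tan(+11.190°) = -0.0410, H₀ = 1.6118 rad.
Bracket: H₀ sin φ sin δ + cos φ cos δ sin H₀ = 1.6118×0.20279×0.19406 + 0.97922×0.98099×0.99916 = 0.063430 + 0.959798 = 1.023228.
Q̄ = (S₀/π) × [bracket] = (1361/π) × 1.023228 = 443.3 W/m².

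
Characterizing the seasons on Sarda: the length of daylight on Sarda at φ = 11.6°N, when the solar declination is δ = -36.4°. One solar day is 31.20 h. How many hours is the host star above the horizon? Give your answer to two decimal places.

cos H₀ = −tan φ · tan δ = −tan(+11.6°) × tan(-36.400°) = 0.1513, so H₀ = 1.4189 rad = 81.30°.
Daylight = 2H₀/(2π) × 31.20 h = (1.4189/π) × 31.20 = 14.09 h.

14.09 h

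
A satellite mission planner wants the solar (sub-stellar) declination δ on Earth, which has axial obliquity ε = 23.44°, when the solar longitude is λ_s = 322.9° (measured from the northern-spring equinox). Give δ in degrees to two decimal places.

δ = -13.88°

sin δ = sin ε · sin λ_s = sin 23.44° × sin 322.9° = -0.239949.
δ = arcsin(-0.239949) = -13.88°.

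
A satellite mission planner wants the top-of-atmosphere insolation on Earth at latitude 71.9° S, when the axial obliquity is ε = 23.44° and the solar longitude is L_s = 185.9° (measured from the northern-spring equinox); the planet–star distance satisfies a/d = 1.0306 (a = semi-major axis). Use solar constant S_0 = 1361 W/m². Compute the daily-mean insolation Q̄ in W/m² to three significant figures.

Q̄ ≈ 172 W/m²

Solar declination: sin δ = sin ε · sin L_s = sin 23.44° × sin 185.9° = -0.04089, so δ = -2.343°.
cos h₀ = −tan(-71.9°) tan(-2.343°) = -0.1252, h₀ = 1.6963 rad.
Bracket: h₀ sin ϕ sin δ + cos ϕ cos δ sin h₀ = 1.6963×-0.95052×-0.04089 + 0.31068×0.99916×0.99213 = 0.065930 + 0.307976 = 0.373906.
Inverse-square distance factor (a/d)² = 1.0306² = 1.062136.
Q̄ = (S_0/π) × 1.062136 × [bracket] = (1361/π) × 1.062136 × 0.373906 = 172.0 W/m².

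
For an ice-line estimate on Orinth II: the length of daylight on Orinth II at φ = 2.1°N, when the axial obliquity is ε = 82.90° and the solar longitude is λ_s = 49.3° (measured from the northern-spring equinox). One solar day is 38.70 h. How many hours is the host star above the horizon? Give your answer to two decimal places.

19.87 h

Solar declination: sin δ = sin ε · sin λ_s = sin 82.90° × sin 49.3° = 0.75232, so δ = +48.792°.
cos H₀ = −tan φ · tan δ = −tan(+2.1°) × tan(+48.792°) = -0.0419, so H₀ = 1.6127 rad = 92.40°.
Daylight = 2H₀/(2π) × 38.70 h = (1.6127/π) × 38.70 = 19.87 h.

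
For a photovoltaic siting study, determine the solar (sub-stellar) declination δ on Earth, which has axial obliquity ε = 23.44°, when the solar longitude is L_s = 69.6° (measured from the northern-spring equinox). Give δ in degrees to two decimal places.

δ = +21.89°

sin δ = sin ε · sin L_s = sin 23.44° × sin 69.6° = 0.372840.
δ = arcsin(0.372840) = +21.89°.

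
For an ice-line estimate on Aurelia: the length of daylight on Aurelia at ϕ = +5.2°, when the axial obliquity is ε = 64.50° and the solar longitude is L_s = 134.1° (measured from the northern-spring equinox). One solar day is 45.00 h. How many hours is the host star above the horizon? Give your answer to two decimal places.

23.61 h

Solar declination: sin δ = sin ε · sin L_s = sin 64.50° × sin 134.1° = 0.64817, so δ = +40.404°.
cos h₀ = −tan ϕ · tan δ = −tan(+5.2°) × tan(+40.404°) = -0.0775, so h₀ = 1.6483 rad = 94.44°.
Daylight = 2h₀/(2π) × 45.00 h = (1.6483/π) × 45.00 = 23.61 h.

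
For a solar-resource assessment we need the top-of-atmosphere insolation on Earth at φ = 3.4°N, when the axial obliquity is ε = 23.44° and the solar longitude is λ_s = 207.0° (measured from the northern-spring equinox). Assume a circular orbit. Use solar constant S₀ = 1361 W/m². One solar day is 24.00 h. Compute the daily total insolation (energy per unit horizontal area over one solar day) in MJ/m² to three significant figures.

Solar declination: sin δ = sin ε · sin λ_s = sin 23.44° × sin 207.0° = -0.18059, so δ = -10.404°.
cos H₀ = −tan(+3.4°) tan(-10.404°) = 0.0109, H₀ = 1.5599 rad.
Bracket: H₀ sin φ sin δ + cos φ cos δ sin H₀ = 1.5599×0.05931×-0.18059 + 0.99824×0.98356×0.99994 = -0.016708 + 0.981770 = 0.965062.
Q̄ = (S₀/π) × [bracket] = (1361/π) × 0.965062 = 418.08 W/m².
Daily total = Q̄ × 24.00 h × 3600 s/h = 418.08 × 24.00 × 3600 / 10⁶ = 36.12 MJ/m².

36.1 MJ/m²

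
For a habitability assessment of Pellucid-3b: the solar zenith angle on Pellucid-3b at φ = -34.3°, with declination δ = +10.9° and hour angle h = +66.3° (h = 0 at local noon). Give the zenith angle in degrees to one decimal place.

θ_z = 77.3°

cos θ_z = sin φ sin δ + cos φ cos δ cos h = -0.106560 + 0.326058 = 0.219498.
θ_z = arccos(0.219498) = 77.3°.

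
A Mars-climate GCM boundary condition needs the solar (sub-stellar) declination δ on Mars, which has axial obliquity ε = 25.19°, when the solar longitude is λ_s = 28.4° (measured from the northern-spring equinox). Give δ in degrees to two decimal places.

δ = +11.68°

sin δ = sin ε · sin λ_s = sin 25.19° × sin 28.4° = 0.202436.
δ = arcsin(0.202436) = +11.68°.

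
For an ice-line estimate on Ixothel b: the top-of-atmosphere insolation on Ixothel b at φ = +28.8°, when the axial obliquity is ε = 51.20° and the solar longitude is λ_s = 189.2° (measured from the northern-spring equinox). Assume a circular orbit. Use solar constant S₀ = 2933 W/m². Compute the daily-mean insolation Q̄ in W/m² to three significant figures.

Solar declination: sin δ = sin ε · sin λ_s = sin 51.20° × sin 189.2° = -0.12460, so δ = -7.158°.
cos H₀ = −tan(+28.8°) tan(-7.158°) = 0.0690, H₀ = 1.5017 rad.
Bracket: H₀ sin φ sin δ + cos φ cos δ sin H₀ = 1.5017×0.48175×-0.12460 + 0.87631×0.99221×0.99761 = -0.090141 + 0.867405 = 0.777264.
Q̄ = (S₀/π) × [bracket] = (2933/π) × 0.777264 = 725.7 W/m².

Q̄ ≈ 726 W/m²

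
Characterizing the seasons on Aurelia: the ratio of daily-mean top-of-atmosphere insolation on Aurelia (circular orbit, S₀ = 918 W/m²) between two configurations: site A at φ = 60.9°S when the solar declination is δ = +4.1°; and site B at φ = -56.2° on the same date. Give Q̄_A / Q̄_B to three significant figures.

— Configuration A (φ=-60.9°):
cos H₀ = −tan(-60.9°) tan(+4.100°) = 0.1288, H₀ = 1.4417 rad.
Bracket: H₀ sin φ sin δ + cos φ cos δ sin H₀ = 1.4417×-0.87377×0.07150 + 0.48634×0.99744×0.99167 = -0.090070 + 0.481054 = 0.390984.
Q̄ = (S₀/π) × [bracket] = (918/π) × 0.390984 = 114.25 W/m².
— Configuration B (φ=-56.2°):
cos H₀ = −tan(-56.2°) tan(+4.100°) = 0.1071, H₀ = 1.4635 rad.
Bracket: H₀ sin φ sin δ + cos φ cos δ sin H₀ = 1.4635×-0.83098×0.07150 + 0.55630×0.99744×0.99425 = -0.086954 + 0.551685 = 0.464731.
Q̄ = (S₀/π) × [bracket] = (918/π) × 0.464731 = 135.80 W/m².
Ratio Q̄_A / Q̄_B = 114.25 / 135.80 = 0.8413.

Q̄_A / Q̄_B ≈ 0.841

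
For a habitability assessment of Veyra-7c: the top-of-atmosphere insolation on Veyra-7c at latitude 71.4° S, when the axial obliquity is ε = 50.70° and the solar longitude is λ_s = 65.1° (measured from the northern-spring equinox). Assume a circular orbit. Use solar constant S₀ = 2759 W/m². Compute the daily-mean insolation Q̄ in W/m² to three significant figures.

Solar declination: sin δ = sin ε · sin λ_s = sin 50.70° × sin 65.1° = 0.70191, so δ = +44.580°.
cos H₀ = −tan(-71.4°) tan(+44.580°) = 2.9282 ≥ 1 ⇒ polar night, H₀ = 0 and Q̄ = 0.

Q̄ ≈ 0.00 W/m²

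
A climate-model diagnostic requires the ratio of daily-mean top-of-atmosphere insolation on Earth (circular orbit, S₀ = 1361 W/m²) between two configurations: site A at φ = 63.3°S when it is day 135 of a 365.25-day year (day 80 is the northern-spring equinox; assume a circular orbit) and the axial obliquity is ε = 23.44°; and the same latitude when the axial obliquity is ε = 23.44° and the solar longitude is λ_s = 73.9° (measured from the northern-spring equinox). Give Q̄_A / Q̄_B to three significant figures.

Q̄_A / Q̄_B ≈ 2.52

— Configuration A (φ=-63.3°):
Solar longitude: λ_s = 360° × (135 − 80)/365.25 = 54.209°.
sin δ = sin 23.44° × sin 54.209° = 0.32267, so δ = +18.824°.
cos H₀ = −tan(-63.3°) tan(+18.824°) = 0.6778, H₀ = 0.8260 rad.
Bracket: H₀ sin φ sin δ + cos φ cos δ sin H₀ = 0.8260×-0.89337×0.32267 + 0.44932×0.94651×0.73523 = -0.238106 + 0.312683 = 0.074577.
Q̄ = (S₀/π) × [bracket] = (1361/π) × 0.074577 = 32.308 W/m².
— Configuration B (φ=-63.3°):
Solar declination: sin δ = sin ε · sin λ_s = sin 23.44° × sin 73.9° = 0.38219, so δ = +22.469°.
cos H₀ = −tan(-63.3°) tan(+22.469°) = 0.8223, H₀ = 0.6053 rad.
Bracket: H₀ sin φ sin δ + cos φ cos δ sin H₀ = 0.6053×-0.89337×0.38219 + 0.44932×0.92409×0.56902 = -0.206672 + 0.236264 = 0.029592.
Q̄ = (S₀/π) × [bracket] = (1361/π) × 0.029592 = 12.820 W/m².
Ratio Q̄_A / Q̄_B = 32.308 / 12.820 = 2.520.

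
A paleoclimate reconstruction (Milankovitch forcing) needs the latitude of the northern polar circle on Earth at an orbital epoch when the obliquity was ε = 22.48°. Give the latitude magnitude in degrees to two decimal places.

The polar circle is the lowest latitude that experiences at least one full rotation of continuous daylight at the northern-summer solstice; it lies at |ϕ| = 90° − ε = 90° − 22.48° = 67.52°.

67.52°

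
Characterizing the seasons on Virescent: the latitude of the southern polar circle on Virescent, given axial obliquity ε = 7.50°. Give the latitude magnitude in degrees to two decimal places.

The polar circle is the lowest latitude that experiences at least one full rotation of continuous darkness at the northern-summer solstice; it lies at |φ| = 90° − ε = 90° − 7.50° = 82.50°.

82.50°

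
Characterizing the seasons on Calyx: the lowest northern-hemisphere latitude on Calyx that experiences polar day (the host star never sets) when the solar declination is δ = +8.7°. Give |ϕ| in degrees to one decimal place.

|ϕ| = 81.3°

Polar day requires cos h₀ = −tan ϕ tan δ ≤ −1, i.e. tan ϕ tan δ ≥ 1.
The boundary is |tan ϕ| · |tan δ| = 1, so |ϕ| = 90° − |δ| = 90° − 8.7° = 81.3° in the northern hemisphere.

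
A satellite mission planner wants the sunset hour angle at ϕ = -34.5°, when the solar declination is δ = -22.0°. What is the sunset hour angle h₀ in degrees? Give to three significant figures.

h₀ = 106°

cos h₀ = −tan ϕ · tan δ = −tan(-34.5°) × tan(-22.000°) = -0.2777, so h₀ = 1.8522 rad = 106.12°.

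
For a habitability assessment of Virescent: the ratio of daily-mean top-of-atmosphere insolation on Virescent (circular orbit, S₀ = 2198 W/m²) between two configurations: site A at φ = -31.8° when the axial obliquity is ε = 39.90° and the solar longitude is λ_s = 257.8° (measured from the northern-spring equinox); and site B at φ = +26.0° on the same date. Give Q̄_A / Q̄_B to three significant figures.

Q̄_A / Q̄_B ≈ 3.92

— Configuration A (φ=-31.8°):
Solar declination: sin δ = sin ε · sin λ_s = sin 39.90° × sin 257.8° = -0.62696, so δ = -38.826°.
cos H₀ = −tan(-31.8°) tan(-38.826°) = -0.4990, H₀ = 2.0932 rad.
Bracket: H₀ sin φ sin δ + cos φ cos δ sin H₀ = 2.0932×-0.52696×-0.62696 + 0.84989×0.77905×0.86661 = 0.691557 + 0.573788 = 1.265345.
Q̄ = (S₀/π) × [bracket] = (2198/π) × 1.265345 = 885.29 W/m².
— Configuration B (φ=+26.0°):
cos H₀ = −tan(+26.0°) tan(-38.826°) = 0.3925, H₀ = 1.1674 rad.
Bracket: H₀ sin φ sin δ + cos φ cos δ sin H₀ = 1.1674×0.43837×-0.62696 + 0.89879×0.77905×0.91974 = -0.320849 + 0.644004 = 0.323155.
Q̄ = (S₀/π) × [bracket] = (2198/π) × 0.323155 = 226.09 W/m².
Ratio Q̄_A / Q̄_B = 885.29 / 226.09 = 3.916.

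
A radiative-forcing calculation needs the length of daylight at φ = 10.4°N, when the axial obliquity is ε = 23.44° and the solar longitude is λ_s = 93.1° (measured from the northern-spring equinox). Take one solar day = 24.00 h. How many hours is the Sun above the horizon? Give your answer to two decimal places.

12.61 h

Solar declination: sin δ = sin ε · sin λ_s = sin 23.44° × sin 93.1° = 0.39721, so δ = +23.404°.
cos H₀ = −tan φ · tan δ = −tan(+10.4°) × tan(+23.404°) = -0.0794, so H₀ = 1.6503 rad = 94.56°.
Daylight = 2H₀/(2π) × 24.00 h = (1.6503/π) × 24.00 = 12.61 h.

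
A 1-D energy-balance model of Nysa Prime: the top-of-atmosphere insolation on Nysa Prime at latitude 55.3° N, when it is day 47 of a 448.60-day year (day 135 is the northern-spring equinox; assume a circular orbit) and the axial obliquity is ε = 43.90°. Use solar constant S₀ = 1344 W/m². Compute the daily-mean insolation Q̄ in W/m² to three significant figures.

Solar longitude: λ_s = 360° × (47 − 135)/448.60 = -70.620°, i.e. -70.620° + 360° = 289.380°.
sin δ = sin 43.90° × sin 289.380° = -0.65411, so δ = -40.852°.
cos H₀ = −tan(+55.3°) tan(-40.852°) = 1.2489 ≥ 1 ⇒ polar night, H₀ = 0 and Q̄ = 0.

Q̄ ≈ 0.00 W/m²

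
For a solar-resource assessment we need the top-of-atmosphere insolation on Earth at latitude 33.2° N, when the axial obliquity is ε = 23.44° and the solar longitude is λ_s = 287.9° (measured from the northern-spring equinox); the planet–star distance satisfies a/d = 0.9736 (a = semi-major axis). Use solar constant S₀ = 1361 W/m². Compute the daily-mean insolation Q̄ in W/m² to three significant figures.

Solar declination: sin δ = sin ε · sin λ_s = sin 23.44° × sin 287.9° = -0.37853, so δ = -22.243°.
cos H₀ = −tan(+33.2°) tan(-22.243°) = 0.2676, H₀ = 1.2999 rad.
Bracket: H₀ sin φ sin δ + cos φ cos δ sin H₀ = 1.2999×0.54756×-0.37853 + 0.83676×0.92559×0.96352 = -0.269428 + 0.746243 = 0.476815.
Inverse-square distance factor (a/d)² = 0.9736² = 0.947897.
Q̄ = (S₀/π) × 0.947897 × [bracket] = (1361/π) × 0.947897 × 0.476815 = 195.8 W/m².

Q̄ ≈ 196 W/m²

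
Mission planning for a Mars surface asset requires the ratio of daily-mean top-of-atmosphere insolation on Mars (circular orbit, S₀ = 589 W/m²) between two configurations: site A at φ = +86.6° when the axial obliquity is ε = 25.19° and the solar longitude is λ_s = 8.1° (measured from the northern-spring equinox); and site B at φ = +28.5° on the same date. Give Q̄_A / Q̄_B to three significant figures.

— Configuration A (φ=+86.6°):
Solar declination: sin δ = sin ε · sin λ_s = sin 25.19° × sin 8.1° = 0.05997, so δ = +3.438°.
cos H₀ = −tan(+86.6°) tan(+3.438°) = -1.0112 ≤ −1 ⇒ polar day, H₀ = π.
Bracket: H₀ sin φ sin δ + cos φ cos δ sin H₀ = 3.1416×0.99824×0.05997 + 0.05931×0.99820×0.00000 = 0.188070 + 0.000000 = 0.188070.
Q̄ = (S₀/π) × [bracket] = (589/π) × 0.188070 = 35.260 W/m².
— Configuration B (φ=+28.5°):
cos H₀ = −tan(+28.5°) tan(+3.438°) = -0.0326, H₀ = 1.6034 rad.
Bracket: H₀ sin φ sin δ + cos φ cos δ sin H₀ = 1.6034×0.47716×0.05997 + 0.87882×0.99820×0.99947 = 0.045882 + 0.876773 = 0.922655.
Q̄ = (S₀/π) × [bracket] = (589/π) × 0.922655 = 172.98 W/m².
Ratio Q̄_A / Q̄_B = 35.260 / 172.98 = 0.2038.

Q̄_A / Q̄_B ≈ 0.204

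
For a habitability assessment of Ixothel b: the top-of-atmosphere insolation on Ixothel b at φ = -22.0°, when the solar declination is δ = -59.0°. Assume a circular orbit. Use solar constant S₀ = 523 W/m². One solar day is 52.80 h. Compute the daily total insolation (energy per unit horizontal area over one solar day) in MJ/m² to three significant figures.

cos H₀ = −tan(-22.0°) tan(-59.000°) = -0.6724, H₀ = 2.3083 rad.
Bracket: H₀ sin φ sin δ + cos φ cos δ sin H₀ = 2.3083×-0.37461×-0.85717 + 0.92718×0.51504×0.74018 = 0.741205 + 0.353462 = 1.094667.
Q̄ = (S₀/π) × [bracket] = (523/π) × 1.094667 = 182.24 W/m².
Daily total = Q̄ × 52.80 h × 3600 s/h = 182.24 × 52.80 × 3600 / 10⁶ = 34.64 MJ/m².

34.6 MJ/m²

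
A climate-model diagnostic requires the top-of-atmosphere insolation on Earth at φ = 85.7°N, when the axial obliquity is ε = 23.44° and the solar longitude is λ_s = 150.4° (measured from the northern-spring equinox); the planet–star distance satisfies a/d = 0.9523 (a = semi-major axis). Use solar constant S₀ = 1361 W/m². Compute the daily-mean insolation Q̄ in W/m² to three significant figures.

Solar declination: sin δ = sin ε · sin λ_s = sin 23.44° × sin 150.4° = 0.19648, so δ = +11.331°.
cos H₀ = −tan(+85.7°) tan(+11.331°) = -2.6651 ≤ −1 ⇒ polar day, H₀ = π.
Bracket: H₀ sin φ sin δ + cos φ cos δ sin H₀ = 3.1416×0.99719×0.19648 + 0.07498×0.98051×0.00000 = 0.615527 + 0.000000 = 0.615527.
Inverse-square distance factor (a/d)² = 0.9523² = 0.906875.
Q̄ = (S₀/π) × 0.906875 × [bracket] = (1361/π) × 0.906875 × 0.615527 = 241.8 W/m².

Q̄ ≈ 242 W/m²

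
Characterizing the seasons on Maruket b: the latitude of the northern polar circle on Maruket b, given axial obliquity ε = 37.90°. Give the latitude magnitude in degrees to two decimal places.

52.10°

The polar circle is the lowest latitude that experiences at least one full rotation of continuous daylight at the northern-summer solstice; it lies at |ϕ| = 90° − ε = 90° − 37.90° = 52.10°.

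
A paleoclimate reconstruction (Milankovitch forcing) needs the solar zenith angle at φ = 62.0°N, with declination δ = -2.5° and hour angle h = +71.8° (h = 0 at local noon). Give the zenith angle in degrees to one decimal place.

θ_z = 83.8°

cos θ_z = sin φ sin δ + cos φ cos δ cos h = -0.038514 + 0.146493 = 0.107979.
θ_z = arccos(0.107979) = 83.8°.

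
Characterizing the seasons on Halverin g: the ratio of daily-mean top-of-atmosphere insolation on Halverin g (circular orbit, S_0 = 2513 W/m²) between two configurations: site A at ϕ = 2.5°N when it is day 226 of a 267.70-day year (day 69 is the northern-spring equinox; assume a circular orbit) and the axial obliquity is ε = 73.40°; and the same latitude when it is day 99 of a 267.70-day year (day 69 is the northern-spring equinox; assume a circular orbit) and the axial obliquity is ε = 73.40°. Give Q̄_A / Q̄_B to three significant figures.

Q̄_A / Q̄_B ≈ 1.01

— Configuration A (ϕ=+2.5°):
Solar longitude: L_s = 360° × (226 − 69)/267.70 = 211.132°.
sin δ = sin 73.40° × sin 211.132° = -0.49546, so δ = -29.700°.
cos h₀ = −tan(+2.5°) tan(-29.700°) = 0.0249, h₀ = 1.5459 rad.
Bracket: h₀ sin ϕ sin δ + cos ϕ cos δ sin h₀ = 1.5459×0.04362×-0.49546 + 0.99905×0.86863×0.99969 = -0.033410 + 0.867536 = 0.834126.
Q̄ = (S_0/π) × [bracket] = (2513/π) × 0.834126 = 667.23 W/m².
— Configuration B (ϕ=+2.5°):
Solar longitude: L_s = 360° × (99 − 69)/267.70 = 40.344°.
sin δ = sin 73.40° × sin 40.344° = 0.62039, so δ = +38.345°.
cos h₀ = −tan(+2.5°) tan(+38.345°) = -0.0345, h₀ = 1.6053 rad.
Bracket: h₀ sin ϕ sin δ + cos ϕ cos δ sin h₀ = 1.6053×0.04362×0.62039 + 0.99905×0.78429×0.99940 = 0.043442 + 0.783075 = 0.826517.
Q̄ = (S_0/π) × [bracket] = (2513/π) × 0.826517 = 661.14 W/m².
Ratio Q̄_A / Q̄_B = 667.23 / 661.14 = 1.009.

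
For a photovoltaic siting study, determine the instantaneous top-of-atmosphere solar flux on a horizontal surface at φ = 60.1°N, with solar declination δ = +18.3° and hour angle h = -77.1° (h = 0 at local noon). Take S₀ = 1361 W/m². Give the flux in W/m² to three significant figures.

cos θ_z = sin φ sin δ + cos φ cos δ cos h = 0.272199 + 0.105659 = 0.377858.
Flux = S₀ · cos θ_z = 1361 × 0.377858 = 514.3 W/m².

514 W/m²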